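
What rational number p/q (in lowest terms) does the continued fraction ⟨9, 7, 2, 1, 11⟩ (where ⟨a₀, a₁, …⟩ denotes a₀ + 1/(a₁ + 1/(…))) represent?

Start with 11.
1 + 1/(11/1) = 1 + 1/11 = 12/11
2 + 1/(12/11) = 2 + 11/12 = 35/12
7 + 1/(35/12) = 7 + 12/35 = 257/35
9 + 1/(257/35) = 9 + 35/257 = 2348/257

2348/257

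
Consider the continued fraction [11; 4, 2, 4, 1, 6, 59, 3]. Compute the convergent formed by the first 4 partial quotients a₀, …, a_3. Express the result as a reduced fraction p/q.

Start with 4.
2 + 1/(4/1) = 2 + 1/4 = 9/4
4 + 1/(9/4) = 4 + 4/9 = 40/9
11 + 1/(40/9) = 11 + 9/40 = 449/40

449/40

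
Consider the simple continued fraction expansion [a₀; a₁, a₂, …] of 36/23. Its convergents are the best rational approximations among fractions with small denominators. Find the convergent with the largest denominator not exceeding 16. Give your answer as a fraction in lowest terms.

11/7

a_0 = 1: 1/1  (≤ bound)
a_1 = 1: 2/1  (≤ bound)
a_2 = 1: 3/2  (≤ bound)
a_3 = 3: 11/7  (≤ bound)
a_4 = 3: 36/23  (> 16, stop)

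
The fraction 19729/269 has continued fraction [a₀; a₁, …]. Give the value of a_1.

2

⌊19729/269⌋ = 73, remainder 92
⌊269/92⌋ = 2, remainder 85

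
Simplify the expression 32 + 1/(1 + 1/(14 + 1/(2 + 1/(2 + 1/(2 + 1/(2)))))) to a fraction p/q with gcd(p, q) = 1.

14722/447

Start with 2.
2 + 1/(2/1) = 2 + 1/2 = 5/2
2 + 1/(5/2) = 2 + 2/5 = 12/5
2 + 1/(12/5) = 2 + 5/12 = 29/12
14 + 1/(29/12) = 14 + 12/29 = 418/29
1 + 1/(418/29) = 1 + 29/418 = 447/418
32 + 1/(447/418) = 32 + 418/447 = 14722/447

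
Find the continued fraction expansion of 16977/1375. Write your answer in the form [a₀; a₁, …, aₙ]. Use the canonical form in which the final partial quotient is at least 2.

[12; 2, 1, 7, 1, 1, 13, 2]

⌊16977/1375⌋ = 12, remainder 477
⌊1375/477⌋ = 2, remainder 421
⌊477/421⌋ = 1, remainder 56
⌊421/56⌋ = 7, remainder 29
⌊56/29⌋ = 1, remainder 27
⌊29/27⌋ = 1, remainder 2
⌊27/2⌋ = 13, remainder 1
⌊2/1⌋ = 2, remainder 0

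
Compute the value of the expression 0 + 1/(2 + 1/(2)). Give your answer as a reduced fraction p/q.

2/5

Start with 2.
2 + 1/(2/1) = 2 + 1/2 = 5/2
0 + 1/(5/2) = 0 + 2/5 = 2/5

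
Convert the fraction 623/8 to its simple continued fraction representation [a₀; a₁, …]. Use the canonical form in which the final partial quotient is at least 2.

[77; 1, 7]

623 = 77·8 + 7, so a_0 = 77
8 = 1·7 + 1, so a_1 = 1
7 = 7·1 + 0, so a_2 = 7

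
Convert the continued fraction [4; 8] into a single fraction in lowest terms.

a_0 = 4: 4/1
a_1 = 8: 33/8

33/8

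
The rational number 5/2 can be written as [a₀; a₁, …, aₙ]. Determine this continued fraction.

[2; 2]

5 ÷ 2 → quotient 2, remainder 1
2 ÷ 1 → quotient 2, remainder 0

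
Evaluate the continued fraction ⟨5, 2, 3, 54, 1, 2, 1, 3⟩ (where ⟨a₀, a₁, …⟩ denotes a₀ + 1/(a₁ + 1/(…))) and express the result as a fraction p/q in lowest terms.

31363/5777

Starting at the tail and folding back:
Start with 3.
1 + 1/(3/1) = 1 + 1/3 = 4/3
2 + 1/(4/3) = 2 + 3/4 = 11/4
1 + 1/(11/4) = 1 + 4/11 = 15/11
54 + 1/(15/11) = 54 + 11/15 = 821/15
3 + 1/(821/15) = 3 + 15/821 = 2478/821
2 + 1/(2478/821) = 2 + 821/2478 = 5777/2478
5 + 1/(5777/2478) = 5 + 2478/5777 = 31363/5777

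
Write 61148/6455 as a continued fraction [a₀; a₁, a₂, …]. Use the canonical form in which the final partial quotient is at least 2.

[9; 2, 8, 1, 2, 1, 28, 3]

Apply division with remainder until the remainder is 0:
61148 ÷ 6455 → quotient 9, remainder 3053
6455 ÷ 3053 → quotient 2, remainder 349
3053 ÷ 349 → quotient 8, remainder 261
349 ÷ 261 → quotient 1, remainder 88
261 ÷ 88 → quotient 2, remainder 85
88 ÷ 85 → quotient 1, remainder 3
85 ÷ 3 → quotient 28, remainder 1
3 ÷ 1 → quotient 3, remainder 0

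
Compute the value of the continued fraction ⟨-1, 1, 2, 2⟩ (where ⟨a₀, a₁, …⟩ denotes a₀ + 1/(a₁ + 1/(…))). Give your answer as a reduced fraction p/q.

a_0 = -1: -1/1
a_1 = 1: 0/1
a_2 = 2: -1/3
a_3 = 2: -2/7

-2/7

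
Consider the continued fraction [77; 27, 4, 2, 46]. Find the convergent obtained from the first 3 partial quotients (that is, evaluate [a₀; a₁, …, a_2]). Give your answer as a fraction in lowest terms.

Start with 4.
27 + 1/(4/1) = 27 + 1/4 = 109/4
77 + 1/(109/4) = 77 + 4/109 = 8397/109

8397/109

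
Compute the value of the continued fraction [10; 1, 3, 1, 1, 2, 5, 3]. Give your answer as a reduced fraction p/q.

4259/395

a_0 = 10: 10/1
a_1 = 1: 11/1
a_2 = 3: 43/4
a_3 = 1: 54/5
a_4 = 1: 97/9
a_5 = 2: 248/23
a_6 = 5: 1337/124
a_7 = 3: 4259/395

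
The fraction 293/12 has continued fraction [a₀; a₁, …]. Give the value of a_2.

Repeatedly divide and take the remainder:
293 = 24·12 + 5, so a_0 = 24
12 = 2·5 + 2, so a_1 = 2
5 = 2·2 + 1, so a_2 = 2

2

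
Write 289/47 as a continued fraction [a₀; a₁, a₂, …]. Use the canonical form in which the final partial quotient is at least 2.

[6; 6, 1, 2, 2]

⌊289/47⌋ = 6, remainder 7
⌊47/7⌋ = 6, remainder 5
⌊7/5⌋ = 1, remainder 2
⌊5/2⌋ = 2, remainder 1
⌊2/1⌋ = 2, remainder 0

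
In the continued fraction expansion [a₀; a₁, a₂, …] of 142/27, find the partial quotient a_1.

3

142 ÷ 27 → quotient 5, remainder 7
27 ÷ 7 → quotient 3, remainder 6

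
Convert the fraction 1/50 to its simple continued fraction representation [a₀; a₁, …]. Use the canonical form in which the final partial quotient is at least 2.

[0; 50]

1 ÷ 50 → quotient 0, remainder 1
50 ÷ 1 → quotient 50, remainder 0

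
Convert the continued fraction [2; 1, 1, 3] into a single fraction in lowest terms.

18/7

a_0 = 2: 2/1
a_1 = 1: 3/1
a_2 = 1: 5/2
a_3 = 3: 18/7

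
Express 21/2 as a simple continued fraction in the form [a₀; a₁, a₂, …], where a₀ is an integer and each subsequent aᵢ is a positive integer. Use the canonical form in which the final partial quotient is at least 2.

21 ÷ 2 → quotient 10, remainder 1
2 ÷ 1 → quotient 2, remainder 0

[10; 2]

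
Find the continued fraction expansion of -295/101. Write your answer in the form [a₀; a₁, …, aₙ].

[-3; 12, 1, 1, 1, 2]

-295 = -3·101 + 8, so a_0 = -3
101 = 12·8 + 5, so a_1 = 12
8 = 1·5 + 3, so a_2 = 1
5 = 1·3 + 2, so a_3 = 1
3 = 1·2 + 1, so a_4 = 1
2 = 2·1 + 0, so a_5 = 2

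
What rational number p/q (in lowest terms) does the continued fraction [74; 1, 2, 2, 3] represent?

a_0 = 74: 74/1
a_1 = 1: 75/1
a_2 = 2: 224/3
a_3 = 2: 523/7
a_4 = 3: 1793/24

1793/24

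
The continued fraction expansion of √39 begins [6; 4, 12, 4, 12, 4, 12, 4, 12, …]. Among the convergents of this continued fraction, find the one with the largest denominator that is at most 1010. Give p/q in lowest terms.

List convergents until the denominator exceeds the bound:
a_0 = 6: 6/1  (≤ bound)
a_1 = 4: 25/4  (≤ bound)
a_2 = 12: 306/49  (≤ bound)
a_3 = 4: 1249/200  (≤ bound)
a_4 = 12: 15294/2449  (> 1010, stop)

1249/200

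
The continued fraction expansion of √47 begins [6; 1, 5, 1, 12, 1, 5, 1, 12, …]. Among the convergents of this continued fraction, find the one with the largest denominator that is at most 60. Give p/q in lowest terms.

48/7

a_0 = 6: 6/1  (≤ bound)
a_1 = 1: 7/1  (≤ bound)
a_2 = 5: 41/6  (≤ bound)
a_3 = 1: 48/7  (≤ bound)
a_4 = 12: 617/90  (> 60, stop)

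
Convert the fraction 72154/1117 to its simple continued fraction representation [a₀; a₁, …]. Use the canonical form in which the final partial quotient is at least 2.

[64; 1, 1, 2, 10, 4, 5]

⌊72154/1117⌋ = 64, remainder 666
⌊1117/666⌋ = 1, remainder 451
⌊666/451⌋ = 1, remainder 215
⌊451/215⌋ = 2, remainder 21
⌊215/21⌋ = 10, remainder 5
⌊21/5⌋ = 4, remainder 1
⌊5/1⌋ = 5, remainder 0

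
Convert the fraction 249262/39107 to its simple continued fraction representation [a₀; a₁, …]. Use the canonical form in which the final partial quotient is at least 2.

Run the Euclidean algorithm, recording each quotient:
249262 ÷ 39107 → quotient 6, remainder 14620
39107 ÷ 14620 → quotient 2, remainder 9867
14620 ÷ 9867 → quotient 1, remainder 4753
9867 ÷ 4753 → quotient 2, remainder 361
4753 ÷ 361 → quotient 13, remainder 60
361 ÷ 60 → quotient 6, remainder 1
60 ÷ 1 → quotient 60, remainder 0

[6; 2, 1, 2, 13, 6, 60]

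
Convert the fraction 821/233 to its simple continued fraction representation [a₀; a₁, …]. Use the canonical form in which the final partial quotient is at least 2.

[3; 1, 1, 10, 11]

⌊821/233⌋ = 3, remainder 122
⌊233/122⌋ = 1, remainder 111
⌊122/111⌋ = 1, remainder 11
⌊111/11⌋ = 10, remainder 1
⌊11/1⌋ = 11, remainder 0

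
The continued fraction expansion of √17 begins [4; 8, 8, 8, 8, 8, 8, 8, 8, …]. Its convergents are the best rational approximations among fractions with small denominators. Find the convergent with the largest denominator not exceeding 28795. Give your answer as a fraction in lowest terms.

17684/4289

List convergents until the denominator exceeds the bound:
a_0 = 4: 4/1  (≤ bound)
a_1 = 8: 33/8  (≤ bound)
a_2 = 8: 268/65  (≤ bound)
a_3 = 8: 2177/528  (≤ bound)
a_4 = 8: 17684/4289  (≤ bound)
a_5 = 8: 143649/34840  (> 28795, stop)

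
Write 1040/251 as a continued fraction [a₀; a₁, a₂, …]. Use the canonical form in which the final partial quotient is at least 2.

1040 = 4·251 + 36, so a_0 = 4
251 = 6·36 + 35, so a_1 = 6
36 = 1·35 + 1, so a_2 = 1
35 = 35·1 + 0, so a_3 = 35

[4; 6, 1, 35]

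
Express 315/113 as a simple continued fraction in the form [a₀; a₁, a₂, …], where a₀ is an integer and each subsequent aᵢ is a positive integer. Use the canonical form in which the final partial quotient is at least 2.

Apply division with remainder until the remainder is 0:
315 ÷ 113 → quotient 2, remainder 89
113 ÷ 89 → quotient 1, remainder 24
89 ÷ 24 → quotient 3, remainder 17
24 ÷ 17 → quotient 1, remainder 7
17 ÷ 7 → quotient 2, remainder 3
7 ÷ 3 → quotient 2, remainder 1
3 ÷ 1 → quotient 3, remainder 0

[2; 1, 3, 1, 2, 2, 3]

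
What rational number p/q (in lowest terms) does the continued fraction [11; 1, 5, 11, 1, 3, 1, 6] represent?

Compute successive convergents:
a_0 = 11: 11/1
a_1 = 1: 12/1
a_2 = 5: 71/6
a_3 = 11: 793/67
a_4 = 1: 864/73
a_5 = 3: 3385/286
a_6 = 1: 4249/359
a_7 = 6: 28879/2440

28879/2440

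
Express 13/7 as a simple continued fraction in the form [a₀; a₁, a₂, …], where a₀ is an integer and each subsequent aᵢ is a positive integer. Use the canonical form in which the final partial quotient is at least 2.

[1; 1, 6]

⌊13/7⌋ = 1, remainder 6
⌊7/6⌋ = 1, remainder 1
⌊6/1⌋ = 6, remainder 0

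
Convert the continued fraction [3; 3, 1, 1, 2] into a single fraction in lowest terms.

a_0 = 3: 3/1
a_1 = 3: 10/3
a_2 = 1: 13/4
a_3 = 1: 23/7
a_4 = 2: 59/18

59/18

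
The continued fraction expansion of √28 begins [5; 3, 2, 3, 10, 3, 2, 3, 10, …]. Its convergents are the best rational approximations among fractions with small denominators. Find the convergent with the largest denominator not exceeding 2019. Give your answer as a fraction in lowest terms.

a_0 = 5: 5/1  (≤ bound)
a_1 = 3: 16/3  (≤ bound)
a_2 = 2: 37/7  (≤ bound)
a_3 = 3: 127/24  (≤ bound)
a_4 = 10: 1307/247  (≤ bound)
a_5 = 3: 4048/765  (≤ bound)
a_6 = 2: 9403/1777  (≤ bound)
a_7 = 3: 32257/6096  (> 2019, stop)

9403/1777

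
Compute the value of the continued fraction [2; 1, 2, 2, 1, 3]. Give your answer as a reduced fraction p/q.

Start with 3.
1 + 1/(3/1) = 1 + 1/3 = 4/3
2 + 1/(4/3) = 2 + 3/4 = 11/4
2 + 1/(11/4) = 2 + 4/11 = 26/11
1 + 1/(26/11) = 1 + 11/26 = 37/26
2 + 1/(37/26) = 2 + 26/37 = 100/37

100/37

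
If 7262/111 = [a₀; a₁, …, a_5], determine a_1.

7262 ÷ 111 → quotient 65, remainder 47
111 ÷ 47 → quotient 2, remainder 17

2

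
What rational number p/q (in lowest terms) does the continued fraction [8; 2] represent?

Starting at the tail and folding back:
Start with 2.
8 + 1/(2/1) = 8 + 1/2 = 17/2

17/2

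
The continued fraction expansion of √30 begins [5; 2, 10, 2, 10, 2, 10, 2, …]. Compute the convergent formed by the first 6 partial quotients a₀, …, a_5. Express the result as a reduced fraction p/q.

5291/966

Start with 2.
10 + 1/(2/1) = 10 + 1/2 = 21/2
2 + 1/(21/2) = 2 + 2/21 = 44/21
10 + 1/(44/21) = 10 + 21/44 = 461/44
2 + 1/(461/44) = 2 + 44/461 = 966/461
5 + 1/(966/461) = 5 + 461/966 = 5291/966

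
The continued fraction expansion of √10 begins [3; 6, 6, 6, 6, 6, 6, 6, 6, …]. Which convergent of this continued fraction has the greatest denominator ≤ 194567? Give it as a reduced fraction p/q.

a_0 = 3: 3/1  (≤ bound)
a_1 = 6: 19/6  (≤ bound)
a_2 = 6: 117/37  (≤ bound)
a_3 = 6: 721/228  (≤ bound)
a_4 = 6: 4443/1405  (≤ bound)
a_5 = 6: 27379/8658  (≤ bound)
a_6 = 6: 168717/53353  (≤ bound)
a_7 = 6: 1039681/328776  (> 194567, stop)

168717/53353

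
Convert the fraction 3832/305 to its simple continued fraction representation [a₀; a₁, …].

Apply division with remainder until the remainder is 0:
3832 ÷ 305 → quotient 12, remainder 172
305 ÷ 172 → quotient 1, remainder 133
172 ÷ 133 → quotient 1, remainder 39
133 ÷ 39 → quotient 3, remainder 16
39 ÷ 16 → quotient 2, remainder 7
16 ÷ 7 → quotient 2, remainder 2
7 ÷ 2 → quotient 3, remainder 1
2 ÷ 1 → quotient 2, remainder 0

[12; 1, 1, 3, 2, 2, 3, 2]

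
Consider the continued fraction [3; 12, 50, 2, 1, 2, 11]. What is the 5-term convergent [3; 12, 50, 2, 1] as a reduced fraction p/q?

Build up convergents one term at a time:
a_0 = 3: 3/1
a_1 = 12: 37/12
a_2 = 50: 1853/601
a_3 = 2: 3743/1214
a_4 = 1: 5596/1815

5596/1815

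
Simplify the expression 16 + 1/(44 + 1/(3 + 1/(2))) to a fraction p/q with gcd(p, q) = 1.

4967/310

a_0 = 16: 16/1
a_1 = 44: 705/44
a_2 = 3: 2131/133
a_3 = 2: 4967/310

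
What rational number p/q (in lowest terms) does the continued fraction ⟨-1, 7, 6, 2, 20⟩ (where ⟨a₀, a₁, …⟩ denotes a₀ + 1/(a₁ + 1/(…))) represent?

Start with 20.
2 + 1/(20/1) = 2 + 1/20 = 41/20
6 + 1/(41/20) = 6 + 20/41 = 266/41
7 + 1/(266/41) = 7 + 41/266 = 1903/266
-1 + 1/(1903/266) = -1 + 266/1903 = -1637/1903

-1637/1903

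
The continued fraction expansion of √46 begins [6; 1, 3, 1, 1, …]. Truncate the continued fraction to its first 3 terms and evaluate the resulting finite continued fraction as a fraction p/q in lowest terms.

Work from the innermost term outward:
Start with 3.
1 + 1/(3/1) = 1 + 1/3 = 4/3
6 + 1/(4/3) = 6 + 3/4 = 27/4

27/4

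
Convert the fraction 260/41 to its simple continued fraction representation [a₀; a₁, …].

⌊260/41⌋ = 6, remainder 14
⌊41/14⌋ = 2, remainder 13
⌊14/13⌋ = 1, remainder 1
⌊13/1⌋ = 13, remainder 0

[6; 2, 1, 13]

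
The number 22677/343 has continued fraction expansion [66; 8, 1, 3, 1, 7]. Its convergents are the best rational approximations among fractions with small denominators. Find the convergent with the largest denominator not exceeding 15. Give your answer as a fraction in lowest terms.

List convergents until the denominator exceeds the bound:
a_0 = 66: 66/1  (≤ bound)
a_1 = 8: 529/8  (≤ bound)
a_2 = 1: 595/9  (≤ bound)
a_3 = 3: 2314/35  (> 15, stop)

595/9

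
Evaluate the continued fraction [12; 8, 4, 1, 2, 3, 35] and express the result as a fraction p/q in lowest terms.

165159/13625

Start with 35.
3 + 1/(35/1) = 3 + 1/35 = 106/35
2 + 1/(106/35) = 2 + 35/106 = 247/106
1 + 1/(247/106) = 1 + 106/247 = 353/247
4 + 1/(353/247) = 4 + 247/353 = 1659/353
8 + 1/(1659/353) = 8 + 353/1659 = 13625/1659
12 + 1/(13625/1659) = 12 + 1659/13625 = 165159/13625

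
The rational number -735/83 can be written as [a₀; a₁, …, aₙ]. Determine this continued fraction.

[-9; 6, 1, 11]

Repeatedly divide and take the remainder:
-735 ÷ 83 → quotient -9, remainder 12
83 ÷ 12 → quotient 6, remainder 11
12 ÷ 11 → quotient 1, remainder 1
11 ÷ 1 → quotient 11, remainder 0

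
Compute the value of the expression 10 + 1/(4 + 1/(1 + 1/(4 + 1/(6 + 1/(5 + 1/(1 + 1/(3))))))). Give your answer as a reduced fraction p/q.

a_0 = 10: 10/1
a_1 = 4: 41/4
a_2 = 1: 51/5
a_3 = 4: 245/24
a_4 = 6: 1521/149
a_5 = 5: 7850/769
a_6 = 1: 9371/918
a_7 = 3: 35963/3523

35963/3523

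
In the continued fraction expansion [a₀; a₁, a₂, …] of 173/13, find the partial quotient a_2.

173 = 13·13 + 4, so a_0 = 13
13 = 3·4 + 1, so a_1 = 3
4 = 4·1 + 0, so a_2 = 4

4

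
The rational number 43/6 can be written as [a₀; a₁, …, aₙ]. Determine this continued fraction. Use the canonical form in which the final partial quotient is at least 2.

[7; 6]

Repeatedly divide and take the remainder:
43 = 7·6 + 1, so a_0 = 7
6 = 6·1 + 0, so a_1 = 6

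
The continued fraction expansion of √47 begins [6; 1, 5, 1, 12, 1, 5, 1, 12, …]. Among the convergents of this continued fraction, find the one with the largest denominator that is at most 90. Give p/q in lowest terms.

List convergents until the denominator exceeds the bound:
a_0 = 6: 6/1  (≤ bound)
a_1 = 1: 7/1  (≤ bound)
a_2 = 5: 41/6  (≤ bound)
a_3 = 1: 48/7  (≤ bound)
a_4 = 12: 617/90  (≤ bound)
a_5 = 1: 665/97  (> 90, stop)

617/90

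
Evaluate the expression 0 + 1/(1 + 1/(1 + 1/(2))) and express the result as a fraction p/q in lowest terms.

Start with 2.
1 + 1/(2/1) = 1 + 1/2 = 3/2
1 + 1/(3/2) = 1 + 2/3 = 5/3
0 + 1/(5/3) = 0 + 3/5 = 3/5

3/5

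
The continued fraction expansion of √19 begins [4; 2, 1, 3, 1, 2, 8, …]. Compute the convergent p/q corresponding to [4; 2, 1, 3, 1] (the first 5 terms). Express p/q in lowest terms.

a_0 = 4: 4/1
a_1 = 2: 9/2
a_2 = 1: 13/3
a_3 = 3: 48/11
a_4 = 1: 61/14

61/14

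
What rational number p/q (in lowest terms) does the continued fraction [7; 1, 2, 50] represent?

1158/151

Build up convergents one term at a time:
a_0 = 7: 7/1
a_1 = 1: 8/1
a_2 = 2: 23/3
a_3 = 50: 1158/151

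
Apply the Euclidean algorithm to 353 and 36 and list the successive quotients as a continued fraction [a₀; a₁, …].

Repeatedly divide and take the remainder:
353 ÷ 36 → quotient 9, remainder 29
36 ÷ 29 → quotient 1, remainder 7
29 ÷ 7 → quotient 4, remainder 1
7 ÷ 1 → quotient 7, remainder 0

[9; 1, 4, 7]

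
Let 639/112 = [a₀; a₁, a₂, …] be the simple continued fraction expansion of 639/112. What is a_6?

Apply division with remainder until the remainder is 0:
639 = 5·112 + 79, so a_0 = 5
112 = 1·79 + 33, so a_1 = 1
79 = 2·33 + 13, so a_2 = 2
33 = 2·13 + 7, so a_3 = 2
13 = 1·7 + 6, so a_4 = 1
7 = 1·6 + 1, so a_5 = 1
6 = 6·1 + 0, so a_6 = 6

6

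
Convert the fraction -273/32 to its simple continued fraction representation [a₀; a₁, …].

Apply division with remainder until the remainder is 0:
-273 ÷ 32 → quotient -9, remainder 15
32 ÷ 15 → quotient 2, remainder 2
15 ÷ 2 → quotient 7, remainder 1
2 ÷ 1 → quotient 2, remainder 0

[-9; 2, 7, 2]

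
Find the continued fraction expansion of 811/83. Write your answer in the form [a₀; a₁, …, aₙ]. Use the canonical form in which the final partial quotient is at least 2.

[9; 1, 3, 2, 1, 2, 2]

Repeatedly divide and take the remainder:
811 ÷ 83 → quotient 9, remainder 64
83 ÷ 64 → quotient 1, remainder 19
64 ÷ 19 → quotient 3, remainder 7
19 ÷ 7 → quotient 2, remainder 5
7 ÷ 5 → quotient 1, remainder 2
5 ÷ 2 → quotient 2, remainder 1
2 ÷ 1 → quotient 2, remainder 0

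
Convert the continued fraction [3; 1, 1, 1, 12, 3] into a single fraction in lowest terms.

428/117

Starting at the tail and folding back:
Start with 3.
12 + 1/(3/1) = 12 + 1/3 = 37/3
1 + 1/(37/3) = 1 + 3/37 = 40/37
1 + 1/(40/37) = 1 + 37/40 = 77/40
1 + 1/(77/40) = 1 + 40/77 = 117/77
3 + 1/(117/77) = 3 + 77/117 = 428/117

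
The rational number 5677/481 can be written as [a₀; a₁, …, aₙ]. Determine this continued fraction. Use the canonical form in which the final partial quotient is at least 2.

5677 ÷ 481 → quotient 11, remainder 386
481 ÷ 386 → quotient 1, remainder 95
386 ÷ 95 → quotient 4, remainder 6
95 ÷ 6 → quotient 15, remainder 5
6 ÷ 5 → quotient 1, remainder 1
5 ÷ 1 → quotient 5, remainder 0

[11; 1, 4, 15, 1, 5]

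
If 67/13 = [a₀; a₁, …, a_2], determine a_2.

2

67 = 5·13 + 2, so a_0 = 5
13 = 6·2 + 1, so a_1 = 6
2 = 2·1 + 0, so a_2 = 2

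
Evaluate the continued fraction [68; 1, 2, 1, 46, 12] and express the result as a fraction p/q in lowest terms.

154547/2248

Compute successive convergents:
a_0 = 68: 68/1
a_1 = 1: 69/1
a_2 = 2: 206/3
a_3 = 1: 275/4
a_4 = 46: 12856/187
a_5 = 12: 154547/2248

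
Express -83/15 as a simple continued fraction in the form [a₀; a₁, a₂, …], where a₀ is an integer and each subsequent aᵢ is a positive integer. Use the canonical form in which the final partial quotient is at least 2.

[-6; 2, 7]

-83 ÷ 15 → quotient -6, remainder 7
15 ÷ 7 → quotient 2, remainder 1
7 ÷ 1 → quotient 7, remainder 0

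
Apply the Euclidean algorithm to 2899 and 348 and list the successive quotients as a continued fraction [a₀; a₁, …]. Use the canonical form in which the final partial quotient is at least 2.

Repeatedly divide and take the remainder:
2899 ÷ 348 → quotient 8, remainder 115
348 ÷ 115 → quotient 3, remainder 3
115 ÷ 3 → quotient 38, remainder 1
3 ÷ 1 → quotient 3, remainder 0

[8; 3, 38, 3]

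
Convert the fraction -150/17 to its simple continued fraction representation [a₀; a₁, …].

-150 ÷ 17 → quotient -9, remainder 3
17 ÷ 3 → quotient 5, remainder 2
3 ÷ 2 → quotient 1, remainder 1
2 ÷ 1 → quotient 2, remainder 0

[-9; 5, 1, 2]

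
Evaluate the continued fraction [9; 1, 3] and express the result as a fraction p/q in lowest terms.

39/4

Starting at the tail and folding back:
Start with 3.
1 + 1/(3/1) = 1 + 1/3 = 4/3
9 + 1/(4/3) = 9 + 3/4 = 39/4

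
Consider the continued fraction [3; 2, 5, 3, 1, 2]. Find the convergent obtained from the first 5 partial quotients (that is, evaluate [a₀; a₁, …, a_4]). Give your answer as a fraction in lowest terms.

159/46

Collapse the nested fraction from the inside out:
Start with 1.
3 + 1/(1/1) = 3 + 1/1 = 4/1
5 + 1/(4/1) = 5 + 1/4 = 21/4
2 + 1/(21/4) = 2 + 4/21 = 46/21
3 + 1/(46/21) = 3 + 21/46 = 159/46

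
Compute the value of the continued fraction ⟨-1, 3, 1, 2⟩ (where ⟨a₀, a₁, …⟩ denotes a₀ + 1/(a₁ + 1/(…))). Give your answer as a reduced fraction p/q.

-8/11

a_0 = -1: -1/1
a_1 = 3: -2/3
a_2 = 1: -3/4
a_3 = 2: -8/11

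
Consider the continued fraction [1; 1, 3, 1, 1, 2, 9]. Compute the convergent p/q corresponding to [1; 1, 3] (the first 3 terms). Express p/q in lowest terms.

7/4

Start with 3.
1 + 1/(3/1) = 1 + 1/3 = 4/3
1 + 1/(4/3) = 1 + 3/4 = 7/4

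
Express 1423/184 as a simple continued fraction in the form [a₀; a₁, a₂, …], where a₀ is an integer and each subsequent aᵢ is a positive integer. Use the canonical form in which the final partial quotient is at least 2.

[7; 1, 2, 1, 3, 12]

Repeatedly divide and take the remainder:
⌊1423/184⌋ = 7, remainder 135
⌊184/135⌋ = 1, remainder 49
⌊135/49⌋ = 2, remainder 37
⌊49/37⌋ = 1, remainder 12
⌊37/12⌋ = 3, remainder 1
⌊12/1⌋ = 12, remainder 0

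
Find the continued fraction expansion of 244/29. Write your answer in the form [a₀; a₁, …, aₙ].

Apply division with remainder until the remainder is 0:
⌊244/29⌋ = 8, remainder 12
⌊29/12⌋ = 2, remainder 5
⌊12/5⌋ = 2, remainder 2
⌊5/2⌋ = 2, remainder 1
⌊2/1⌋ = 2, remainder 0

[8; 2, 2, 2, 2]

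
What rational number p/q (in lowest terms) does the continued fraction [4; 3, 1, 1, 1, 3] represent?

Collapse the nested fraction from the inside out:
Start with 3.
1 + 1/(3/1) = 1 + 1/3 = 4/3
1 + 1/(4/3) = 1 + 3/4 = 7/4
1 + 1/(7/4) = 1 + 4/7 = 11/7
3 + 1/(11/7) = 3 + 7/11 = 40/11
4 + 1/(40/11) = 4 + 11/40 = 171/40

171/40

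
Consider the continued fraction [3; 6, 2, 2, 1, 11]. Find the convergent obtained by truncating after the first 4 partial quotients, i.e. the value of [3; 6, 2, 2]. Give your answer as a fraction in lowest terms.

a_0 = 3: 3/1
a_1 = 6: 19/6
a_2 = 2: 41/13
a_3 = 2: 101/32

101/32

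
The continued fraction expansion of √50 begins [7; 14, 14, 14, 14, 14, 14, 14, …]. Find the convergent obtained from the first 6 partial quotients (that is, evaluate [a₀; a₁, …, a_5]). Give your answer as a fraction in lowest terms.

Starting at the tail and folding back:
Start with 14.
14 + 1/(14/1) = 14 + 1/14 = 197/14
14 + 1/(197/14) = 14 + 14/197 = 2772/197
14 + 1/(2772/197) = 14 + 197/2772 = 39005/2772
14 + 1/(39005/2772) = 14 + 2772/39005 = 548842/39005
7 + 1/(548842/39005) = 7 + 39005/548842 = 3880899/548842

3880899/548842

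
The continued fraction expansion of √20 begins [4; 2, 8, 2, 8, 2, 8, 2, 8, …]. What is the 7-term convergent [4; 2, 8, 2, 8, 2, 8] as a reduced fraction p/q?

24476/5473

Collapse the nested fraction from the inside out:
Start with 8.
2 + 1/(8/1) = 2 + 1/8 = 17/8
8 + 1/(17/8) = 8 + 8/17 = 144/17
2 + 1/(144/17) = 2 + 17/144 = 305/144
8 + 1/(305/144) = 8 + 144/305 = 2584/305
2 + 1/(2584/305) = 2 + 305/2584 = 5473/2584
4 + 1/(5473/2584) = 4 + 2584/5473 = 24476/5473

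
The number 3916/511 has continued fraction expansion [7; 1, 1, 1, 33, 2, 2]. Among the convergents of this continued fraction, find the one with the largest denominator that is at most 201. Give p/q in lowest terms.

774/101

List convergents until the denominator exceeds the bound:
a_0 = 7: 7/1  (≤ bound)
a_1 = 1: 8/1  (≤ bound)
a_2 = 1: 15/2  (≤ bound)
a_3 = 1: 23/3  (≤ bound)
a_4 = 33: 774/101  (≤ bound)
a_5 = 2: 1571/205  (> 201, stop)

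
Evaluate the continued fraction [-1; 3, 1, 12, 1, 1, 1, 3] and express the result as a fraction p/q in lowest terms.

-439/589

Work from the innermost term outward:
Start with 3.
1 + 1/(3/1) = 1 + 1/3 = 4/3
1 + 1/(4/3) = 1 + 3/4 = 7/4
1 + 1/(7/4) = 1 + 4/7 = 11/7
12 + 1/(11/7) = 12 + 7/11 = 139/11
1 + 1/(139/11) = 1 + 11/139 = 150/139
3 + 1/(150/139) = 3 + 139/150 = 589/150
-1 + 1/(589/150) = -1 + 150/589 = -439/589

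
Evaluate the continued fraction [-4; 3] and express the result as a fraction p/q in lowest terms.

-11/3

Collapse the nested fraction from the inside out:
Start with 3.
-4 + 1/(3/1) = -4 + 1/3 = -11/3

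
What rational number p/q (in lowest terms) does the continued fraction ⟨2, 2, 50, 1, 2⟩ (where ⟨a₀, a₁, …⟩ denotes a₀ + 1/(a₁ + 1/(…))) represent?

Build up convergents one term at a time:
a_0 = 2: 2/1
a_1 = 2: 5/2
a_2 = 50: 252/101
a_3 = 1: 257/103
a_4 = 2: 766/307

766/307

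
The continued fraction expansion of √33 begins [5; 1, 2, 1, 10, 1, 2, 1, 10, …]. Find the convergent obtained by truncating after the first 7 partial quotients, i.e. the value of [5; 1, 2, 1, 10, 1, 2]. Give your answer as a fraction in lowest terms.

Build up convergents one term at a time:
a_0 = 5: 5/1
a_1 = 1: 6/1
a_2 = 2: 17/3
a_3 = 1: 23/4
a_4 = 10: 247/43
a_5 = 1: 270/47
a_6 = 2: 787/137

787/137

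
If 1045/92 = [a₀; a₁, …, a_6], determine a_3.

Apply division with remainder until the remainder is 0:
1045 ÷ 92 → quotient 11, remainder 33
92 ÷ 33 → quotient 2, remainder 26
33 ÷ 26 → quotient 1, remainder 7
26 ÷ 7 → quotient 3, remainder 5

3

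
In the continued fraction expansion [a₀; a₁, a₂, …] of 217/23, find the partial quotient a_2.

3

Run the Euclidean algorithm, recording each quotient:
⌊217/23⌋ = 9, remainder 10
⌊23/10⌋ = 2, remainder 3
⌊10/3⌋ = 3, remainder 1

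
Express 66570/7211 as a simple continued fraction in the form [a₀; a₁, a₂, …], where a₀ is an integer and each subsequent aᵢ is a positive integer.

[9; 4, 3, 5, 1, 5, 1, 12]

66570 = 9·7211 + 1671, so a_0 = 9
7211 = 4·1671 + 527, so a_1 = 4
1671 = 3·527 + 90, so a_2 = 3
527 = 5·90 + 77, so a_3 = 5
90 = 1·77 + 13, so a_4 = 1
77 = 5·13 + 12, so a_5 = 5
13 = 1·12 + 1, so a_6 = 1
12 = 12·1 + 0, so a_7 = 12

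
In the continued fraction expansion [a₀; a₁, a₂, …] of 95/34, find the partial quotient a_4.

Run the Euclidean algorithm, recording each quotient:
⌊95/34⌋ = 2, remainder 27
⌊34/27⌋ = 1, remainder 7
⌊27/7⌋ = 3, remainder 6
⌊7/6⌋ = 1, remainder 1
⌊6/1⌋ = 6, remainder 0

6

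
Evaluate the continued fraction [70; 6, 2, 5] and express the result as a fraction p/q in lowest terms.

Start with 5.
2 + 1/(5/1) = 2 + 1/5 = 11/5
6 + 1/(11/5) = 6 + 5/11 = 71/11
70 + 1/(71/11) = 70 + 11/71 = 4981/71

4981/71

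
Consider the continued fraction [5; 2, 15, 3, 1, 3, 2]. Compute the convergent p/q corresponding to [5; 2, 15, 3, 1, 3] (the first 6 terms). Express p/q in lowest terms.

2594/473

a_0 = 5: 5/1
a_1 = 2: 11/2
a_2 = 15: 170/31
a_3 = 3: 521/95
a_4 = 1: 691/126
a_5 = 3: 2594/473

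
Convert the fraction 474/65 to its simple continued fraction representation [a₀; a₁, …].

474 = 7·65 + 19, so a_0 = 7
65 = 3·19 + 8, so a_1 = 3
19 = 2·8 + 3, so a_2 = 2
8 = 2·3 + 2, so a_3 = 2
3 = 1·2 + 1, so a_4 = 1
2 = 2·1 + 0, so a_5 = 2

[7; 3, 2, 2, 1, 2]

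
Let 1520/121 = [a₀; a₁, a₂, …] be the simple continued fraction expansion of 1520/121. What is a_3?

3

Repeatedly divide and take the remainder:
⌊1520/121⌋ = 12, remainder 68
⌊121/68⌋ = 1, remainder 53
⌊68/53⌋ = 1, remainder 15
⌊53/15⌋ = 3, remainder 8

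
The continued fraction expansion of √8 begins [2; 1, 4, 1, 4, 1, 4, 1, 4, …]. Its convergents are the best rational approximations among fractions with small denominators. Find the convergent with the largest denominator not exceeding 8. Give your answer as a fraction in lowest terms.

17/6

List convergents until the denominator exceeds the bound:
a_0 = 2: 2/1  (≤ bound)
a_1 = 1: 3/1  (≤ bound)
a_2 = 4: 14/5  (≤ bound)
a_3 = 1: 17/6  (≤ bound)
a_4 = 4: 82/29  (> 8, stop)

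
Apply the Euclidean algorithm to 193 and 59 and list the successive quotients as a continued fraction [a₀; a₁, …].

[3; 3, 1, 2, 5]

⌊193/59⌋ = 3, remainder 16
⌊59/16⌋ = 3, remainder 11
⌊16/11⌋ = 1, remainder 5
⌊11/5⌋ = 2, remainder 1
⌊5/1⌋ = 5, remainder 0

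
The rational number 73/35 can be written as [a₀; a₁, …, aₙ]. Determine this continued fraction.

[2; 11, 1, 2]

Repeatedly divide and take the remainder:
73 ÷ 35 → quotient 2, remainder 3
35 ÷ 3 → quotient 11, remainder 2
3 ÷ 2 → quotient 1, remainder 1
2 ÷ 1 → quotient 2, remainder 0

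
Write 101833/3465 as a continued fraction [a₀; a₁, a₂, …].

[29; 2, 1, 1, 3, 21, 9]

101833 ÷ 3465 → quotient 29, remainder 1348
3465 ÷ 1348 → quotient 2, remainder 769
1348 ÷ 769 → quotient 1, remainder 579
769 ÷ 579 → quotient 1, remainder 190
579 ÷ 190 → quotient 3, remainder 9
190 ÷ 9 → quotient 21, remainder 1
9 ÷ 1 → quotient 9, remainder 0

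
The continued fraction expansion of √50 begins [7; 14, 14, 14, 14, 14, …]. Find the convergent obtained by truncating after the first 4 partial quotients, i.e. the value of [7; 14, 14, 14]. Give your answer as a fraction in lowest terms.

a_0 = 7: 7/1
a_1 = 14: 99/14
a_2 = 14: 1393/197
a_3 = 14: 19601/2772

19601/2772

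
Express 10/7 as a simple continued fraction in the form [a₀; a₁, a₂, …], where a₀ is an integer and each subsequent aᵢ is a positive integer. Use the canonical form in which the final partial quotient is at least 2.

[1; 2, 3]

10 ÷ 7 → quotient 1, remainder 3
7 ÷ 3 → quotient 2, remainder 1
3 ÷ 1 → quotient 3, remainder 0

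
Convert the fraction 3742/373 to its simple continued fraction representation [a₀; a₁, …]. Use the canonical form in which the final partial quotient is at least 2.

3742 = 10·373 + 12, so a_0 = 10
373 = 31·12 + 1, so a_1 = 31
12 = 12·1 + 0, so a_2 = 12

[10; 31, 12]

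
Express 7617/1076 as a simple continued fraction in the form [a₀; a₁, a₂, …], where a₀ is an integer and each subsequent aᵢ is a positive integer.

Repeatedly divide and take the remainder:
7617 = 7·1076 + 85, so a_0 = 7
1076 = 12·85 + 56, so a_1 = 12
85 = 1·56 + 29, so a_2 = 1
56 = 1·29 + 27, so a_3 = 1
29 = 1·27 + 2, so a_4 = 1
27 = 13·2 + 1, so a_5 = 13
2 = 2·1 + 0, so a_6 = 2

[7; 12, 1, 1, 1, 13, 2]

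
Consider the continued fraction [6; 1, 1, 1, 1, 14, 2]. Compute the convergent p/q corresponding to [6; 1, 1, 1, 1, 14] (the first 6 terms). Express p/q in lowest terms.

482/73

a_0 = 6: 6/1
a_1 = 1: 7/1
a_2 = 1: 13/2
a_3 = 1: 20/3
a_4 = 1: 33/5
a_5 = 14: 482/73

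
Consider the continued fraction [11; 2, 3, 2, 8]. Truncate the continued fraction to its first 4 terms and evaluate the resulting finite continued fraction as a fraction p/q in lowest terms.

a_0 = 11: 11/1
a_1 = 2: 23/2
a_2 = 3: 80/7
a_3 = 2: 183/16

183/16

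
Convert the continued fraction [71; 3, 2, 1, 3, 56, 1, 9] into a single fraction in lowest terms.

1508152/21153

Start with 9.
1 + 1/(9/1) = 1 + 1/9 = 10/9
56 + 1/(10/9) = 56 + 9/10 = 569/10
3 + 1/(569/10) = 3 + 10/569 = 1717/569
1 + 1/(1717/569) = 1 + 569/1717 = 2286/1717
2 + 1/(2286/1717) = 2 + 1717/2286 = 6289/2286
3 + 1/(6289/2286) = 3 + 2286/6289 = 21153/6289
71 + 1/(21153/6289) = 71 + 6289/21153 = 1508152/21153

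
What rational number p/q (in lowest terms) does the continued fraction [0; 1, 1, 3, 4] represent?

Start with 4.
3 + 1/(4/1) = 3 + 1/4 = 13/4
1 + 1/(13/4) = 1 + 4/13 = 17/13
1 + 1/(17/13) = 1 + 13/17 = 30/17
0 + 1/(30/17) = 0 + 17/30 = 17/30

17/30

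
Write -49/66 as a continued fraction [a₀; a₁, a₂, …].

Repeatedly divide and take the remainder:
⌊-49/66⌋ = -1, remainder 17
⌊66/17⌋ = 3, remainder 15
⌊17/15⌋ = 1, remainder 2
⌊15/2⌋ = 7, remainder 1
⌊2/1⌋ = 2, remainder 0

[-1; 3, 1, 7, 2]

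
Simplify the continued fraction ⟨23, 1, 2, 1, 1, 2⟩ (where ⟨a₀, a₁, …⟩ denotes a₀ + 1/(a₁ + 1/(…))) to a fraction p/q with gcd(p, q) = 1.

427/18

a_0 = 23: 23/1
a_1 = 1: 24/1
a_2 = 2: 71/3
a_3 = 1: 95/4
a_4 = 1: 166/7
a_5 = 2: 427/18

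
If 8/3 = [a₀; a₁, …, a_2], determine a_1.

⌊8/3⌋ = 2, remainder 2
⌊3/2⌋ = 1, remainder 1

1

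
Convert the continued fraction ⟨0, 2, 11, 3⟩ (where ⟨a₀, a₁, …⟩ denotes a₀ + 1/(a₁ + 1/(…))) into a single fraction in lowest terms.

a_0 = 0: 0/1
a_1 = 2: 1/2
a_2 = 11: 11/23
a_3 = 3: 34/71

34/71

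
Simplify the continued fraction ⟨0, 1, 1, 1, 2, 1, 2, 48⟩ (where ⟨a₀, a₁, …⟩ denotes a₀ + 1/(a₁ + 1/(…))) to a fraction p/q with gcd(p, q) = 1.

919/1451

Compute successive convergents:
a_0 = 0: 0/1
a_1 = 1: 1/1
a_2 = 1: 1/2
a_3 = 1: 2/3
a_4 = 2: 5/8
a_5 = 1: 7/11
a_6 = 2: 19/30
a_7 = 48: 919/1451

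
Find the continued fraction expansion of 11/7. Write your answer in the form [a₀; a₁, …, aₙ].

Repeatedly divide and take the remainder:
11 ÷ 7 → quotient 1, remainder 4
7 ÷ 4 → quotient 1, remainder 3
4 ÷ 3 → quotient 1, remainder 1
3 ÷ 1 → quotient 3, remainder 0

[1; 1, 1, 3]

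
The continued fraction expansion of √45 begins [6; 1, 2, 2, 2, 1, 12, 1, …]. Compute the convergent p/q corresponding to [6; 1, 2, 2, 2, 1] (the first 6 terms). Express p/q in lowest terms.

Starting at the tail and folding back:
Start with 1.
2 + 1/(1/1) = 2 + 1/1 = 3/1
2 + 1/(3/1) = 2 + 1/3 = 7/3
2 + 1/(7/3) = 2 + 3/7 = 17/7
1 + 1/(17/7) = 1 + 7/17 = 24/17
6 + 1/(24/17) = 6 + 17/24 = 161/24

161/24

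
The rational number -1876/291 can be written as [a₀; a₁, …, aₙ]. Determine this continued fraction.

Apply division with remainder until the remainder is 0:
-1876 = -7·291 + 161, so a_0 = -7
291 = 1·161 + 130, so a_1 = 1
161 = 1·130 + 31, so a_2 = 1
130 = 4·31 + 6, so a_3 = 4
31 = 5·6 + 1, so a_4 = 5
6 = 6·1 + 0, so a_5 = 6

[-7; 1, 1, 4, 5, 6]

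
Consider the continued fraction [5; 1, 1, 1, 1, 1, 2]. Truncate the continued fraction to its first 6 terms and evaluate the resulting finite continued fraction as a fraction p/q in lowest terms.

45/8

Start with 1.
1 + 1/(1/1) = 1 + 1/1 = 2/1
1 + 1/(2/1) = 1 + 1/2 = 3/2
1 + 1/(3/2) = 1 + 2/3 = 5/3
1 + 1/(5/3) = 1 + 3/5 = 8/5
5 + 1/(8/5) = 5 + 5/8 = 45/8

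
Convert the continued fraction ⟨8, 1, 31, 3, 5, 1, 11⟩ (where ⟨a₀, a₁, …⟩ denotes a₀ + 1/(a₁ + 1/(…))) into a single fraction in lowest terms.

Use the convergent recurrence hₖ = aₖ·hₖ₋₁ + hₖ₋₂ (and likewise for the denominators kₖ):
a_0 = 8: 8/1
a_1 = 1: 9/1
a_2 = 31: 287/32
a_3 = 3: 870/97
a_4 = 5: 4637/517
a_5 = 1: 5507/614
a_6 = 11: 65214/7271

65214/7271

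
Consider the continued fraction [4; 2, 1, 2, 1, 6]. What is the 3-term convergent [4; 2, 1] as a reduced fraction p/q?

13/3

Start with 1.
2 + 1/(1/1) = 2 + 1/1 = 3/1
4 + 1/(3/1) = 4 + 1/3 = 13/3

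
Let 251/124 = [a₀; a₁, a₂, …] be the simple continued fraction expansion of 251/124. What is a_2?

3

Run the Euclidean algorithm, recording each quotient:
251 = 2·124 + 3, so a_0 = 2
124 = 41·3 + 1, so a_1 = 41
3 = 3·1 + 0, so a_2 = 3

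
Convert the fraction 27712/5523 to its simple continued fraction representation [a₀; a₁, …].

27712 ÷ 5523 → quotient 5, remainder 97
5523 ÷ 97 → quotient 56, remainder 91
97 ÷ 91 → quotient 1, remainder 6
91 ÷ 6 → quotient 15, remainder 1
6 ÷ 1 → quotient 6, remainder 0

[5; 56, 1, 15, 6]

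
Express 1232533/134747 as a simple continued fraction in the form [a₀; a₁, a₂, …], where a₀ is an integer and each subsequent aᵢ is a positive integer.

[9; 6, 1, 4, 20, 8, 2, 11]

⌊1232533/134747⌋ = 9, remainder 19810
⌊134747/19810⌋ = 6, remainder 15887
⌊19810/15887⌋ = 1, remainder 3923
⌊15887/3923⌋ = 4, remainder 195
⌊3923/195⌋ = 20, remainder 23
⌊195/23⌋ = 8, remainder 11
⌊23/11⌋ = 2, remainder 1
⌊11/1⌋ = 11, remainder 0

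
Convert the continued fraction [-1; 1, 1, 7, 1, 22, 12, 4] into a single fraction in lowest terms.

-8999/19129

Use the convergent recurrence hₖ = aₖ·hₖ₋₁ + hₖ₋₂ (and likewise for the denominators kₖ):
a_0 = -1: -1/1
a_1 = 1: 0/1
a_2 = 1: -1/2
a_3 = 7: -7/15
a_4 = 1: -8/17
a_5 = 22: -183/389
a_6 = 12: -2204/4685
a_7 = 4: -8999/19129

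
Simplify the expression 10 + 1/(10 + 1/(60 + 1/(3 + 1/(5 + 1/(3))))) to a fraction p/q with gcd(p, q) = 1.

311186/30811

a_0 = 10: 10/1
a_1 = 10: 101/10
a_2 = 60: 6070/601
a_3 = 3: 18311/1813
a_4 = 5: 97625/9666
a_5 = 3: 311186/30811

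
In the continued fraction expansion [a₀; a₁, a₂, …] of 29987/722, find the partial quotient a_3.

7

29987 = 41·722 + 385, so a_0 = 41
722 = 1·385 + 337, so a_1 = 1
385 = 1·337 + 48, so a_2 = 1
337 = 7·48 + 1, so a_3 = 7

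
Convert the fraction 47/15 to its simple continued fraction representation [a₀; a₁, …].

[3; 7, 2]

47 ÷ 15 → quotient 3, remainder 2
15 ÷ 2 → quotient 7, remainder 1
2 ÷ 1 → quotient 2, remainder 0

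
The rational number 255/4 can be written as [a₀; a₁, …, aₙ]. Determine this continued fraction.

[63; 1, 3]

255 = 63·4 + 3, so a_0 = 63
4 = 1·3 + 1, so a_1 = 1
3 = 3·1 + 0, so a_2 = 3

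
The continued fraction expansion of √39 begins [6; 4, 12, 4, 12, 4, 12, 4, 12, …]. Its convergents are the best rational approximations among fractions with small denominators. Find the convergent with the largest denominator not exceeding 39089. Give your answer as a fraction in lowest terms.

a_0 = 6: 6/1  (≤ bound)
a_1 = 4: 25/4  (≤ bound)
a_2 = 12: 306/49  (≤ bound)
a_3 = 4: 1249/200  (≤ bound)
a_4 = 12: 15294/2449  (≤ bound)
a_5 = 4: 62425/9996  (≤ bound)
a_6 = 12: 764394/122401  (> 39089, stop)

62425/9996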